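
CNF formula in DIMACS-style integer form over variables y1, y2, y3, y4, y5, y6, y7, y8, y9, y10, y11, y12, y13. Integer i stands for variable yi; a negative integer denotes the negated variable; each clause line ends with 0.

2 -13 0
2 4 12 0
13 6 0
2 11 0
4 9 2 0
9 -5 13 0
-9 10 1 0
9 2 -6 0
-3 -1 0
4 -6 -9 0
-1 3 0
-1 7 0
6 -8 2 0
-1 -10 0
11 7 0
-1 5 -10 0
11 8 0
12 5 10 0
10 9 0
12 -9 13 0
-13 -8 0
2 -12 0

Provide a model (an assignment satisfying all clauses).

Pure literal: y2 appears only positively; assign y2 = True.
y7 occurs only positively in the remaining clauses — set y7 = True.
Set y1 = False and propagate.
Branch on y4: take y4 = False.
Set y5 = False and propagate.
For the remaining variables, y3 = False, y6 = True, y8 = False, y9 = False, y10 = True, y11 = True, y12 = False, y13 = False works.

y1 = False  y2 = True  y3 = False  y4 = False  y5 = False  y6 = True  y7 = True  y8 = False  y9 = False  y10 = True  y11 = True  y12 = False  y13 = False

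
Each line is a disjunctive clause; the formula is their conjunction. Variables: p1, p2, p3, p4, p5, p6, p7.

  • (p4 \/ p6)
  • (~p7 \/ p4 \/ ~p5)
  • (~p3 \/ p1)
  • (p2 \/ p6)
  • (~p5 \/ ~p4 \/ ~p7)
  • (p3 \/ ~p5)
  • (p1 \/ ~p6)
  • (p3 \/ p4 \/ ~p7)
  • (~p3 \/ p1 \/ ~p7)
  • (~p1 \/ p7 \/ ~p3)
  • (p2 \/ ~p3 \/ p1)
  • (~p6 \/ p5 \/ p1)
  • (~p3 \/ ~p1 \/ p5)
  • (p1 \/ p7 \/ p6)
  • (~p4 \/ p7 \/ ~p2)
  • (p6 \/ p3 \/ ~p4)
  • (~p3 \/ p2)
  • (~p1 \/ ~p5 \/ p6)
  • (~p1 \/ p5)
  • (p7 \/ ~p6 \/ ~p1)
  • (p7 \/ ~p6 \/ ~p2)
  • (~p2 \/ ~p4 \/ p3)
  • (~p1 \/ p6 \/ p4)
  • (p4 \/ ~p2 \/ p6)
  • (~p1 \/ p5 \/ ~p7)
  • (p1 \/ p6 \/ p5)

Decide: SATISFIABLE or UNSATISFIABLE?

UNSATISFIABLE

p1 = True:
  propagation gives p5=True, p3=True, p7=True, p4=True; an empty clause results — contradiction.
p1 = False:
  propagation gives p3=False, p5=False, p6=False; an empty clause results — contradiction.
Every branch closes, so no satisfying assignment exists.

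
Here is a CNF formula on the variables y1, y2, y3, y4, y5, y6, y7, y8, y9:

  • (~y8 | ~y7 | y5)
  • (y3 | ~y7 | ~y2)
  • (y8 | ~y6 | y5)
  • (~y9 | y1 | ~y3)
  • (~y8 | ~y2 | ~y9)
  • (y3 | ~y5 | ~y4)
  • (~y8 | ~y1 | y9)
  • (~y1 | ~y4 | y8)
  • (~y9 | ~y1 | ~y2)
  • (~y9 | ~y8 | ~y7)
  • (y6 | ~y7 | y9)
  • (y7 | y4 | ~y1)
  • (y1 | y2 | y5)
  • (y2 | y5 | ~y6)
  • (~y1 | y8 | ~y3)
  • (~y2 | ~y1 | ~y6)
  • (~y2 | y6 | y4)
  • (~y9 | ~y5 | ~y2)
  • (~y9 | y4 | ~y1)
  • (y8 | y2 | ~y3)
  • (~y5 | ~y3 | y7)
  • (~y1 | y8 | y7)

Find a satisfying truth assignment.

y1 = F, y2 = F, y3 = F, y4 = F, y5 = T, y6 = T, y7 = T, y8 = F, y9 = T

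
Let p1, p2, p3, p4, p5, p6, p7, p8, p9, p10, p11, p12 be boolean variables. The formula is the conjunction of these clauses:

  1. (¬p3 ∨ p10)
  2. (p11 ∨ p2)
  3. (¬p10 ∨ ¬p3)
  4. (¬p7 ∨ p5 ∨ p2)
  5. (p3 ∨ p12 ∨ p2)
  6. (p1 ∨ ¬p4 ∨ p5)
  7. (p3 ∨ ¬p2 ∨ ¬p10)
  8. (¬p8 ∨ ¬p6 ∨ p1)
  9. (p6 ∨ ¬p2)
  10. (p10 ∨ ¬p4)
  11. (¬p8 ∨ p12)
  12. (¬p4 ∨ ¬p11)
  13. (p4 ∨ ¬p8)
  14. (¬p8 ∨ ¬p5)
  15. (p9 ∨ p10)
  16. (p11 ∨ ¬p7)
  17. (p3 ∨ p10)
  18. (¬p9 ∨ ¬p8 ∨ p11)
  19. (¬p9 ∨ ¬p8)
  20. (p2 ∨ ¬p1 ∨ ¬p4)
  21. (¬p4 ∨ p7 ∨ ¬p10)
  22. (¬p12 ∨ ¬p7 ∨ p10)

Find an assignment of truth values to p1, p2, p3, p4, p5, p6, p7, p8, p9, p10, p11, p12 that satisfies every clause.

p1 = 0, p2 = 0, p3 = 0, p4 = 0, p5 = 1, p6 = 0, p7 = 0, p8 = 0, p9 = 0, p10 = 1, p11 = 1, p12 = 1

p8 occurs only negated in the remaining clauses — set p8 = False.
Set p1 = False and propagate.
Try p2 = False.
  then p11 is forced to True.
  then p4 is forced to False.
The remaining clauses are satisfied by p3 = False, p5 = True, p6 = False, p7 = False, p9 = False, p10 = True, p12 = True.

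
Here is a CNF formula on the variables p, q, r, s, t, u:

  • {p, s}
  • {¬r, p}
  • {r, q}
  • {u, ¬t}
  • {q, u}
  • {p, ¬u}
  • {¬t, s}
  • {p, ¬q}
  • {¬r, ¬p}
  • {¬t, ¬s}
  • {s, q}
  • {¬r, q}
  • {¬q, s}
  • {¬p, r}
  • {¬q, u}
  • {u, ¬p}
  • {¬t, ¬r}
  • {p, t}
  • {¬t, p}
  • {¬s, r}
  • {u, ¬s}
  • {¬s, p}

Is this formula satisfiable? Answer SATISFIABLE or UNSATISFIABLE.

UNSATISFIABLE

p = True:
  propagation gives r=False; an empty clause results — contradiction.
p = False:
  propagation gives s=True; an empty clause results — contradiction.
Every branch closes, so no satisfying assignment exists.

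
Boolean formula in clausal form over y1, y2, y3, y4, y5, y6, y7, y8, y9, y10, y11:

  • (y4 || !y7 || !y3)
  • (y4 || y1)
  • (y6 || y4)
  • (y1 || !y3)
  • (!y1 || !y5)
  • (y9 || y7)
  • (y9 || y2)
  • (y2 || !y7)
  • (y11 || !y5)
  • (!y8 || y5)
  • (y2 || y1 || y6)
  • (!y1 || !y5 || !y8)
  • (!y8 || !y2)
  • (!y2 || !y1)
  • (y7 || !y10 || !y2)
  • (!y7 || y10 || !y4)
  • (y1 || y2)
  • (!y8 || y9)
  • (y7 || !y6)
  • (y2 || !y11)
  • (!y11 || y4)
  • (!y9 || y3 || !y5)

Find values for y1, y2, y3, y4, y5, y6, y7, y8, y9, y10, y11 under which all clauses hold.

y1=False, y2=True, y3=False, y4=True, y5=False, y6=False, y7=False, y8=False, y9=True, y10=False, y11=False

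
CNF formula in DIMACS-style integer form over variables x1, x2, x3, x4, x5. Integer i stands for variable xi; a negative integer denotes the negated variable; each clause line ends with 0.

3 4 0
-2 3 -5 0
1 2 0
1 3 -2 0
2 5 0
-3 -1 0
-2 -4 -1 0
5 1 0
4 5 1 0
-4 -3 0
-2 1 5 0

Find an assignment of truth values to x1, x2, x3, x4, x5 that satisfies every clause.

x1=False, x2=True, x3=True, x4=False, x5=True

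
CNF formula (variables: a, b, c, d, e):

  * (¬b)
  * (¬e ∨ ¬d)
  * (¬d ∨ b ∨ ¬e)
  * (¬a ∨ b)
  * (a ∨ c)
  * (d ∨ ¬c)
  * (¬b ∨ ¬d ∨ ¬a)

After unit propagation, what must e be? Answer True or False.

False

(¬b) is a unit clause: b = False.
From (b ∨ ¬a) and b = False: a = False.
From (a ∨ c) and a = False: c = True.
In (¬c ∨ d), ¬c is now false; d must hold, so d = True.
(¬e ∨ ¬d): since d = True, the clause reduces to (¬e). e = False.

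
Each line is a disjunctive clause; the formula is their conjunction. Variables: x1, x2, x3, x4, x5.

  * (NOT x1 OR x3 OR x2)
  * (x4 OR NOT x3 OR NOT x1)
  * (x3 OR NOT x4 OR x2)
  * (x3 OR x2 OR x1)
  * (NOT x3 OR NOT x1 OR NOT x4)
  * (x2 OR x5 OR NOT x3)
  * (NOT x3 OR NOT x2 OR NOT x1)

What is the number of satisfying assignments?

14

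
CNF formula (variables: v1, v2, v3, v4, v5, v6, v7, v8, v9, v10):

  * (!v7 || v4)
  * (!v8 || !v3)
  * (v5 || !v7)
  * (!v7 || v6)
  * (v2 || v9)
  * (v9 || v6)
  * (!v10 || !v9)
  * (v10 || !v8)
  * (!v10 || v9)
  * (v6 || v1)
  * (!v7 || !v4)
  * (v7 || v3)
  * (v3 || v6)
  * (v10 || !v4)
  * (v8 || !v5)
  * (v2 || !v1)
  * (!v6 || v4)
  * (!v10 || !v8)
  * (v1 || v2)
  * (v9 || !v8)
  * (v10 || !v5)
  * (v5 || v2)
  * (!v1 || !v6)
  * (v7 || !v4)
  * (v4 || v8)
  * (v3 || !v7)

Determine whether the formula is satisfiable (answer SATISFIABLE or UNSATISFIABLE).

UNSATISFIABLE

v7 = True:
  propagation gives v4=True; an empty clause results — contradiction.
v7 = False:
  propagation gives v3=True, v8=False, v5=False, v2=True; an empty clause results — contradiction.
Every branch closes, so no satisfying assignment exists.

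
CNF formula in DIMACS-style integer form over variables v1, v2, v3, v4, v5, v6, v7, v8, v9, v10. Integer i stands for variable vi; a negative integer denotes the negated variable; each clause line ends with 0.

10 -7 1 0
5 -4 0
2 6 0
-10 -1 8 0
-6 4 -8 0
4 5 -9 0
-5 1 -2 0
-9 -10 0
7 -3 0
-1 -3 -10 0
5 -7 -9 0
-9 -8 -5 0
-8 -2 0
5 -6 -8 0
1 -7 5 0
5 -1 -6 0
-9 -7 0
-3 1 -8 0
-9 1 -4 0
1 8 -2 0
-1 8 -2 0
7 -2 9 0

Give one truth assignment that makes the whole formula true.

v1 = T, v2 = F, v3 = T, v4 = F, v5 = T, v6 = T, v7 = T, v8 = F, v9 = F, v10 = F

Set v1 = True and propagate.
Set v2 = False and propagate.
  then v6 is forced to True.
  then v5 is forced to True.
The remaining clauses are satisfied by v3 = True, v4 = False, v7 = True, v8 = False, v9 = False, v10 = False.
Every clause has at least one true literal under this assignment.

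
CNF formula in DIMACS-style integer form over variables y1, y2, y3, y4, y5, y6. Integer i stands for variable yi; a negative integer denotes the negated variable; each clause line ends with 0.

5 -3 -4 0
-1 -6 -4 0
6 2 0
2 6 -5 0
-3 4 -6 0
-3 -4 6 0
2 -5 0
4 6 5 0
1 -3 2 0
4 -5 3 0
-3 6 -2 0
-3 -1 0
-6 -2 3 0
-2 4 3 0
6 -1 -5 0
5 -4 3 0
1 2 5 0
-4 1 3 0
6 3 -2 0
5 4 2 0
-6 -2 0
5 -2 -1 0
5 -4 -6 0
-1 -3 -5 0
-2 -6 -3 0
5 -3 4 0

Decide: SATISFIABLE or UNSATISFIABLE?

y3 = True:
  propagation gives y1=False, y2=True, y6=True; an empty clause results — contradiction.
y3 = False:
  y2 = True:
    propagation gives y6=False; an empty clause results — contradiction.
  y2 = False:
    propagation gives y6=True, y5=False, y4=False; an empty clause results — contradiction.
Every branch closes, so no satisfying assignment exists.

UNSATISFIABLE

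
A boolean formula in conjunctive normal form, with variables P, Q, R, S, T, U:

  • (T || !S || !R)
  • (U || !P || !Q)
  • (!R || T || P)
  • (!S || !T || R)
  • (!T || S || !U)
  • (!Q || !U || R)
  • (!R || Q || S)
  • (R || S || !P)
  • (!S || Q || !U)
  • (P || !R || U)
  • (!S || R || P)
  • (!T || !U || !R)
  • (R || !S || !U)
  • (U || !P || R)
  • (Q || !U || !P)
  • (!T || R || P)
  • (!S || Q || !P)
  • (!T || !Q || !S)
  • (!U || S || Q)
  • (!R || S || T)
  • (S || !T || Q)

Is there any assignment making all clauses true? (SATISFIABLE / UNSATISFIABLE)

Branch on P: take P = False.
Set Q = False and propagate.
Set R = False and propagate.
  then S is forced to False.
  then T is forced to False.
  then U is forced to False.
So P=False, Q=False, R=False, S=False, T=False, U=False is a satisfying assignment.

SATISFIABLE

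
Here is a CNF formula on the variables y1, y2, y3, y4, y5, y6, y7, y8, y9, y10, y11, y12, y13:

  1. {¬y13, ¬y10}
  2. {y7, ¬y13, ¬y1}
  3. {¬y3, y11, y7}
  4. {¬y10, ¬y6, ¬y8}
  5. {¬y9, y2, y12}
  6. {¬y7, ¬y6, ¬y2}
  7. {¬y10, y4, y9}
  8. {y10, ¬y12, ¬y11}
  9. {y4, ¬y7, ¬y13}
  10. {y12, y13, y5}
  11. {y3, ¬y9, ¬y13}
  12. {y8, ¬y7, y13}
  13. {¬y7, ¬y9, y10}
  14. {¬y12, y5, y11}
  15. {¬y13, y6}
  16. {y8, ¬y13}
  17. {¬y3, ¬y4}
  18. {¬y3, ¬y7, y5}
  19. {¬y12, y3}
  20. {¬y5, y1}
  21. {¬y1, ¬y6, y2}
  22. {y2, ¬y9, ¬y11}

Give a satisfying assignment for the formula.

y1=0, y2=0, y3=0, y4=1, y5=0, y6=1, y7=0, y8=1, y9=0, y10=0, y11=1, y12=0, y13=1

Check each clause:
  1. {¬y10, ¬y13} — ¬y10 is true.
  2. {y7, ¬y1, ¬y13} — ¬y1 is true.
  3. {y11, y7, ¬y3} — y11 is true.
  4. {¬y10, ¬y6, ¬y8} — ¬y10 is true.
  5. {y12, y2, ¬y9} — ¬y9 is true.
  6. {¬y2, ¬y7, ¬y6} — ¬y7 is true.
  7. {y4, y9, ¬y10} — y4 is true.
  8. {¬y12, ¬y11, y10} — ¬y12 is true.
  9. {¬y7, ¬y13, y4} — ¬y7 is true.
  10. {y12, y5, y13} — y13 is true.
  11. {¬y13, ¬y9, y3} — ¬y9 is true.
  12. {¬y7, y8, y13} — y8 is true.
  13. {¬y7, y10, ¬y9} — ¬y7 is true.
  14. {¬y12, y11, y5} — y11 is true.
  15. {¬y13, y6} — y6 is true.
  16. {y8, ¬y13} — y8 is true.
  17. {¬y3, ¬y4} — ¬y3 is true.
  18. {¬y3, ¬y7, y5} — ¬y7 is true.
  19. {¬y12, y3} — ¬y12 is true.
  20. {¬y5, y1} — ¬y5 is true.
  21. {¬y6, ¬y1, y2} — ¬y1 is true.
  22. {¬y11, ¬y9, y2} — ¬y9 is true.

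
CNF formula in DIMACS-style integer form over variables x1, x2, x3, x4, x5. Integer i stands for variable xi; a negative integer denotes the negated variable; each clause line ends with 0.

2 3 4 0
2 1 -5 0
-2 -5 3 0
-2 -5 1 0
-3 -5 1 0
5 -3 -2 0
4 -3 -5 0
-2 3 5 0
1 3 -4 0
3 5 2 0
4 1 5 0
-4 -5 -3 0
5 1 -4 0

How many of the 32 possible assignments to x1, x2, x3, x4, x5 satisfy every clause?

3

Satisfying assignments:
  x1=1 x2=0 x3=0 x4=1 x5=1
  x1=1 x2=0 x3=1 x4=0 x5=0
  x1=1 x2=0 x3=1 x4=1 x5=0
That's 3 in total.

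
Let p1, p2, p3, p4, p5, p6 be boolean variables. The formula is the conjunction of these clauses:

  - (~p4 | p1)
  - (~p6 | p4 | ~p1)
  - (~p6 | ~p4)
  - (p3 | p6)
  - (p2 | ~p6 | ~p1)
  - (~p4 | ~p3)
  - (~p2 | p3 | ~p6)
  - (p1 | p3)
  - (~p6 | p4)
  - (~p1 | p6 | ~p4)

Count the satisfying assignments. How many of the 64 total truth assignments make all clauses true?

8

The models are:
  p1=0 p2=0 p3=1 p4=0 p5=0 p6=0
  p1=0 p2=0 p3=1 p4=0 p5=1 p6=0
  p1=0 p2=1 p3=1 p4=0 p5=0 p6=0
  p1=0 p2=1 p3=1 p4=0 p5=1 p6=0
  p1=1 p2=0 p3=1 p4=0 p5=0 p6=0
  p1=1 p2=0 p3=1 p4=0 p5=1 p6=0
  p1=1 p2=1 p3=1 p4=0 p5=0 p6=0
  p1=1 p2=1 p3=1 p4=0 p5=1 p6=0
Count: 8.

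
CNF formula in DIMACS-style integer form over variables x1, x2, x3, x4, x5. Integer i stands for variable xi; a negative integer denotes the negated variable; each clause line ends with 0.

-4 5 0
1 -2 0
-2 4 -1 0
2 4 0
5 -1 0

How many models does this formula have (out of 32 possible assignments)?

6

Satisfying assignments:
  x1=F x2=F x3=F x4=T x5=T
  x1=F x2=F x3=T x4=T x5=T
  x1=T x2=F x3=F x4=T x5=T
  x1=T x2=F x3=T x4=T x5=T
  x1=T x2=T x3=F x4=T x5=T
  x1=T x2=T x3=T x4=T x5=T
That's 6 in total.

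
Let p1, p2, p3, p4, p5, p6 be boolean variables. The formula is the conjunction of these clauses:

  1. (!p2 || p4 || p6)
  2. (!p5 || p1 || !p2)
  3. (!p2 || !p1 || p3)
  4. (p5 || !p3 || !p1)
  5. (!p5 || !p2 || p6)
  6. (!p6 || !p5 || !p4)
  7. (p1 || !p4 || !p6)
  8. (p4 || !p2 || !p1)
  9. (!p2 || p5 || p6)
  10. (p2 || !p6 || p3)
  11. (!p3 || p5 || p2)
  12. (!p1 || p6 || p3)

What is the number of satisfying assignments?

12

Case analysis on p2 and p6:
  p2=T, p6=T: remaining (p1,p3,p4,p5) ∈ {(F,F,F,F); (F,T,F,F)} — 2.
  p2=T, p6=F: a clause becomes empty — 0.
  p2=F, p6=T: remaining (p1,p3,p4,p5) ∈ {(F,T,F,T); (T,T,F,T)} — 2.
  p2=F, p6=F: p4 free; 4 ways for (p1,p3,p5) × 2^1 = 8.
Total: 2 + 0 + 2 + 8 = 12.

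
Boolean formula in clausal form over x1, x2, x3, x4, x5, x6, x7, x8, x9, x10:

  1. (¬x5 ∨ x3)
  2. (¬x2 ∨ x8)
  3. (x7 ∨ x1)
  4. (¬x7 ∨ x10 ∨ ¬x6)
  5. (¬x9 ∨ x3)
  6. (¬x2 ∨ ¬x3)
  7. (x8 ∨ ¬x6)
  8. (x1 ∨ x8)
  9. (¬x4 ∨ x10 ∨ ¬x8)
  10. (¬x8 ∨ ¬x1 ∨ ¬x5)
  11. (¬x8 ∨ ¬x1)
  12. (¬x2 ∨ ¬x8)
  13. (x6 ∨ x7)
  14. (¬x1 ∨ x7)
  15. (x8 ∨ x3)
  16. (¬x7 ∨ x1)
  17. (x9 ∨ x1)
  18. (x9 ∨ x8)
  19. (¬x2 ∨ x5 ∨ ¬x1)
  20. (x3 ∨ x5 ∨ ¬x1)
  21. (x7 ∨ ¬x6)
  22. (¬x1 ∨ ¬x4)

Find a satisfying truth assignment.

x1=1  x2=0  x3=1  x4=0  x5=1  x6=0  x7=1  x8=0  x9=1  x10=0

Check each clause:
  1. (x3 ∨ ¬x5) — x3 is true.
  2. (x8 ∨ ¬x2) — ¬x2 is true.
  3. (x7 ∨ x1) — x1 is true.
  4. (x10 ∨ ¬x6 ∨ ¬x7) — ¬x6 is true.
  5. (x3 ∨ ¬x9) — x3 is true.
  6. (¬x3 ∨ ¬x2) — ¬x2 is true.
  7. (x8 ∨ ¬x6) — ¬x6 is true.
  8. (x8 ∨ x1) — x1 is true.
  9. (¬x8 ∨ ¬x4 ∨ x10) — ¬x8 is true.
  10. (¬x1 ∨ ¬x8 ∨ ¬x5) — ¬x8 is true.
  11. (¬x8 ∨ ¬x1) — ¬x8 is true.
  12. (¬x2 ∨ ¬x8) — ¬x8 is true.
  13. (x7 ∨ x6) — x7 is true.
  14. (¬x1 ∨ x7) — x7 is true.
  15. (x8 ∨ x3) — x3 is true.
  16. (x1 ∨ ¬x7) — x1 is true.
  17. (x9 ∨ x1) — x1 is true.
  18. (x8 ∨ x9) — x9 is true.
  19. (¬x2 ∨ x5 ∨ ¬x1) — x5 is true.
  20. (x5 ∨ ¬x1 ∨ x3) — x3 is true.
  21. (x7 ∨ ¬x6) — ¬x6 is true.
  22. (¬x4 ∨ ¬x1) — ¬x4 is true.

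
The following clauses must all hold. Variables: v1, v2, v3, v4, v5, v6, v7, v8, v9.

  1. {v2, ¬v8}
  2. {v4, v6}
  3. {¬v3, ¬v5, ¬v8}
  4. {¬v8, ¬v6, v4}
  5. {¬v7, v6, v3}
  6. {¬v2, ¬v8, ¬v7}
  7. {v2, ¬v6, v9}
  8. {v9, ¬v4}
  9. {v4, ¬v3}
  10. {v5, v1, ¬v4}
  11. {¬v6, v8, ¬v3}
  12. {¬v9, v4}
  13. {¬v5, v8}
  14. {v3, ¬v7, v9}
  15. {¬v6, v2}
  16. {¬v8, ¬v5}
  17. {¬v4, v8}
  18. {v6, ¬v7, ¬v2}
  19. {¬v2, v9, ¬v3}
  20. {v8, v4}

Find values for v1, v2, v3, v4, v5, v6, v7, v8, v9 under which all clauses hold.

v1 occurs only positively in the remaining clauses — set v1 = True.
Pure literal: v7 appears only negated; assign v7 = False.
Branch on v2: take v2 = True.
The remaining clauses are satisfied by v3 = True, v4 = True, v5 = False, v6 = False, v8 = True, v9 = True.
Check each clause:
  1. {¬v8, v2} — v2 is true.
  2. {v4, v6} — v4 is true.
  3. {¬v3, ¬v5, ¬v8} — ¬v5 is true.
  4. {¬v8, ¬v6, v4} — ¬v6 is true.
  5. {v6, ¬v7, v3} — ¬v7 is true.
  6. {¬v8, ¬v2, ¬v7} — ¬v7 is true.
  7. {v2, v9, ¬v6} — v9 is true.
  8. {¬v4, v9} — v9 is true.
  9. {¬v3, v4} — v4 is true.
  10. {v5, ¬v4, v1} — v1 is true.
  11. {¬v3, ¬v6, v8} — v8 is true.
  12. {¬v9, v4} — v4 is true.
  13. {¬v5, v8} — v8 is true.
  14. {v3, v9, ¬v7} — v9 is true.
  15. {v2, ¬v6} — v2 is true.
  16. {¬v8, ¬v5} — ¬v5 is true.
  17. {¬v4, v8} — v8 is true.
  18. {v6, ¬v7, ¬v2} — ¬v7 is true.
  19. {v9, ¬v2, ¬v3} — v9 is true.
  20. {v8, v4} — v8 is true.

v1 = True  v2 = True  v3 = True  v4 = True  v5 = False  v6 = False  v7 = False  v8 = True  v9 = True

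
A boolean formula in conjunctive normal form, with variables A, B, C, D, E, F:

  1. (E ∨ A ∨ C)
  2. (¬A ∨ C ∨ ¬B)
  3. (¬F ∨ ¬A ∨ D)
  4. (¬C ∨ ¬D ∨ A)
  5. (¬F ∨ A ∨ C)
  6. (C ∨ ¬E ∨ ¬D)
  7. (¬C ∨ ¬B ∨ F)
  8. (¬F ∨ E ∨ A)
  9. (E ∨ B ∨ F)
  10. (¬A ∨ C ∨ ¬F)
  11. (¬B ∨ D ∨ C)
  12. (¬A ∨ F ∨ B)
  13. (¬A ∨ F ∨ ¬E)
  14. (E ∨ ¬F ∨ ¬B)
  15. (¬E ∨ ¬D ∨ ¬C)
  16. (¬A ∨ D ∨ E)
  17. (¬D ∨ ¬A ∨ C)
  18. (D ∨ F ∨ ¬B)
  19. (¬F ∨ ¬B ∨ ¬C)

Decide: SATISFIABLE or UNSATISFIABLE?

Branch on A: take A = False.
Set B = False and propagate.
Set C = True and propagate.
  then D is forced to False.
For the remaining variables, E = True, F = True works.
Every clause has at least one true literal under this assignment.
So A=0  B=0  C=1  D=0  E=1  F=1 is a satisfying assignment.

SATISFIABLE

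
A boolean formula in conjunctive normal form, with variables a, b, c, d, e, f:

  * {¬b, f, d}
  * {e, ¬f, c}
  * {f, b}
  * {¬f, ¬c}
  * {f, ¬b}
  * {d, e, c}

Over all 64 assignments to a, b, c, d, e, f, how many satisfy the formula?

8

The models are:
  a=0 b=0 c=0 d=0 e=1 f=1
  a=0 b=0 c=0 d=1 e=1 f=1
  a=0 b=1 c=0 d=0 e=1 f=1
  a=0 b=1 c=0 d=1 e=1 f=1
  a=1 b=0 c=0 d=0 e=1 f=1
  a=1 b=0 c=0 d=1 e=1 f=1
  a=1 b=1 c=0 d=0 e=1 f=1
  a=1 b=1 c=0 d=1 e=1 f=1
That's 8 in total.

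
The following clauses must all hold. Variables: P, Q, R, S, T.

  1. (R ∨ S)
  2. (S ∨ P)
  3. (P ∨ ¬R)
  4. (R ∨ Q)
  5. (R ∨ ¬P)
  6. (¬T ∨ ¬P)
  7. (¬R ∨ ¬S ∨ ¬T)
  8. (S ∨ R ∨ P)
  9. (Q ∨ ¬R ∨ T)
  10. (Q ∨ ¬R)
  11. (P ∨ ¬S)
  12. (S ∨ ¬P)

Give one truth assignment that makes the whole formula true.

P=1, Q=1, R=1, S=1, T=0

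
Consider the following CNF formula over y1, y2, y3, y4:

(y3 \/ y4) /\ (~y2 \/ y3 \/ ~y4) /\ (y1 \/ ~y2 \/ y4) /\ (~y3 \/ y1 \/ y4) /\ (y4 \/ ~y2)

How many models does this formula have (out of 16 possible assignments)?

Case analysis on y4 and y2:
  y4=T, y2=T: remaining (y1,y3) ∈ {(F,T); (T,T)} — 2.
  y4=T, y2=F: remaining (y1,y3) ∈ {(F,F); (F,T); (T,F); (T,T)} — 4.
  y4=F, y2=T: a clause becomes empty — 0.
  y4=F, y2=F: remaining (y1,y3) ∈ {(T,T)} — 1.
Total: 2 + 4 + 0 + 1 = 7.

7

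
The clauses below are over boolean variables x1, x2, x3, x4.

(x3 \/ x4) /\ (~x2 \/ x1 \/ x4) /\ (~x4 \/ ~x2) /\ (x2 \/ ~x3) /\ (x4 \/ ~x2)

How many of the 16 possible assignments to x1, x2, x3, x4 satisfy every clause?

The models are:
  x1=F x2=F x3=F x4=T
  x1=T x2=F x3=F x4=T
That's 2 in total.

2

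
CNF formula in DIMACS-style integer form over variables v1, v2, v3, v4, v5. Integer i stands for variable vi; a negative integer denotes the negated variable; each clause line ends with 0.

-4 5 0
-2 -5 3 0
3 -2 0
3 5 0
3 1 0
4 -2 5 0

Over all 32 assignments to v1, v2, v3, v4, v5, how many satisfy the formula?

12

Case analysis on v3 and v5:
  v3=T, v5=T: v1, v2, v4 free → 2^3 = 8.
  v3=T, v5=F: remaining (v1,v2,v4) ∈ {(F,F,F); (T,F,F)} — 2.
  v3=F, v5=T: remaining (v1,v2,v4) ∈ {(T,F,F); (T,F,T)} — 2.
  v3=F, v5=F: a clause becomes empty — 0.
Total: 8 + 2 + 2 + 0 = 12.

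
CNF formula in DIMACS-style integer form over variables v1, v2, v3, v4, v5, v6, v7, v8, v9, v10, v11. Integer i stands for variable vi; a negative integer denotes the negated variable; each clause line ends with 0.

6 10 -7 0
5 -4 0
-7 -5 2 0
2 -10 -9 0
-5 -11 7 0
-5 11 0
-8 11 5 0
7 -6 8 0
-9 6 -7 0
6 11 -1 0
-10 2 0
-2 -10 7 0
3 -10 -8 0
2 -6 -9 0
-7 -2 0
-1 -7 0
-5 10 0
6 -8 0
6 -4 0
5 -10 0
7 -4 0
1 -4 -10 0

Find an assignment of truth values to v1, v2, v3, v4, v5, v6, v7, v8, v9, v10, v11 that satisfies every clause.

v1 = T  v2 = F  v3 = T  v4 = F  v5 = F  v6 = T  v7 = F  v8 = T  v9 = F  v10 = F  v11 = T

v3 occurs only positively in the remaining clauses — set v3 = True.
v4 occurs only negated in the remaining clauses — set v4 = False.
Try v1 = True.
  then v7 is forced to False.
Set v2 = False and propagate.
  then v10 is forced to False.
  then v5 is forced to False.
Set v6 = True and propagate.
  then v8 is forced to True.
  then v11 is forced to True.
  then v9 is forced to False.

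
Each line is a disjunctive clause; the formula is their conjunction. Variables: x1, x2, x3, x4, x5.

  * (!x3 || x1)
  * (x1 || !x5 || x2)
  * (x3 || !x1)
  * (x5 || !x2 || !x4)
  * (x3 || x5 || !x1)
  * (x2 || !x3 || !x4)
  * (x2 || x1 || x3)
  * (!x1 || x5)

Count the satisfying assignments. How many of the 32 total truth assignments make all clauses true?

6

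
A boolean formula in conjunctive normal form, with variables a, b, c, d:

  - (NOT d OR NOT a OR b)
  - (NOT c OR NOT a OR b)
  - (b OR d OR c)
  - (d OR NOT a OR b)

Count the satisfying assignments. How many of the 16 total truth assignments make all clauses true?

11

Case analysis on b and a:
  b=T, a=T: remaining (c,d) ∈ {(F,F); (F,T); (T,F); (T,T)} — 4.
  b=T, a=F: remaining (c,d) ∈ {(F,F); (F,T); (T,F); (T,T)} — 4.
  b=F, a=T: a clause becomes empty — 0.
  b=F, a=F: remaining (c,d) ∈ {(F,T); (T,F); (T,T)} — 3.
Total: 4 + 4 + 0 + 3 = 11.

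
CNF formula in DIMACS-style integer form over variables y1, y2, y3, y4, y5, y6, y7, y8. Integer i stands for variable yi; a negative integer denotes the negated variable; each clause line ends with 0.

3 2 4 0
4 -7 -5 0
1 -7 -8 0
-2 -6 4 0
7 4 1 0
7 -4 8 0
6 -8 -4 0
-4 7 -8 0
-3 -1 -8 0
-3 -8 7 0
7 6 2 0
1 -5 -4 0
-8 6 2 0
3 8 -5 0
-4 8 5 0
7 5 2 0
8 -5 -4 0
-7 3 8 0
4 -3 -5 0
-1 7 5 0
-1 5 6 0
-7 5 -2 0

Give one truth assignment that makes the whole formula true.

y1=T, y2=T, y3=F, y4=F, y5=T, y6=F, y7=F, y8=T

Try y1 = True.
Branch on y2: take y2 = True.
The remaining clauses are satisfied by y3 = False, y4 = False, y5 = True, y6 = False, y7 = False, y8 = True.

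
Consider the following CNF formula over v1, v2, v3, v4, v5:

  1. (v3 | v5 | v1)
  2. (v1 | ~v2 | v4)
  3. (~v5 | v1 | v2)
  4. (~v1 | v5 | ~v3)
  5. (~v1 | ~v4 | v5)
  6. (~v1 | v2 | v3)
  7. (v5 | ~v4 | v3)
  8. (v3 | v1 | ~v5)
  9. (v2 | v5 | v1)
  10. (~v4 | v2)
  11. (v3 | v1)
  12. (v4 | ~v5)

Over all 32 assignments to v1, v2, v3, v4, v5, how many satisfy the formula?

The models are:
  v1=F v2=T v3=T v4=T v5=F
  v1=F v2=T v3=T v4=T v5=T
  v1=T v2=T v3=F v4=F v5=F
  v1=T v2=T v3=F v4=T v5=T
  v1=T v2=T v3=T v4=T v5=T
That's 5 in total.

5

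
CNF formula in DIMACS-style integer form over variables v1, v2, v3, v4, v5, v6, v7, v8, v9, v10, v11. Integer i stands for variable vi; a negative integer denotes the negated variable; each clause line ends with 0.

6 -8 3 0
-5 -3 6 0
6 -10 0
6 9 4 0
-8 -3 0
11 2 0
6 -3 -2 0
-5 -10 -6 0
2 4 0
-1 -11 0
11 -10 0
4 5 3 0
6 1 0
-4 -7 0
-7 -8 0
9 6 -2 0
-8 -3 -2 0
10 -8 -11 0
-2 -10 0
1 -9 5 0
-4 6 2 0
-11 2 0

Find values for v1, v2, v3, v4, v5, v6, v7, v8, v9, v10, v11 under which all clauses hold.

Pure literal: v8 appears only negated; assign v8 = False.
Try v1 = False.
  then v6 is forced to True.
Branch on v2: take v2 = True.
  then v10 is forced to False.
Set v3 = True and propagate.
The remaining clauses are satisfied by v4 = False, v5 = False, v7 = True, v9 = False, v11 = False.

v1=F  v2=T  v3=T  v4=F  v5=F  v6=T  v7=T  v8=F  v9=F  v10=F  v11=F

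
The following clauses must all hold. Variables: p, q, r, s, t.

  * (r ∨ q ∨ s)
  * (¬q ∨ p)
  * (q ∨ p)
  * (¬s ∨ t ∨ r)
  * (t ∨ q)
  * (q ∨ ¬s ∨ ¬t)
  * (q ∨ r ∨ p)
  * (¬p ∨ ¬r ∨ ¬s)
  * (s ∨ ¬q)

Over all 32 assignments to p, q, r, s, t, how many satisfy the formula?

The models are:
  p=T q=F r=T s=F t=T
  p=T q=T r=F s=T t=T
Count: 2.

2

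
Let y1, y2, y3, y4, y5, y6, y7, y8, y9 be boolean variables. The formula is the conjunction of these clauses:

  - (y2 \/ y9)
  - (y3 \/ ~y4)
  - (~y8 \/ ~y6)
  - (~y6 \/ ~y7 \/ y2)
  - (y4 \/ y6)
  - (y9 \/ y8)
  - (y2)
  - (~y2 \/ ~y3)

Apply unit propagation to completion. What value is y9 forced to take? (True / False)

(y2) is a unit clause: y2 = True.
(~y2 \/ ~y3) with y2 = True leaves only ~y3, so y3 = False.
In (y3 \/ ~y4), y3 is now false; ~y4 must hold, so y4 = False.
From (y4 \/ y6) and y4 = False: y6 = True.
From (~y6 \/ ~y8) and y6 = True: y8 = False.
From (y9 \/ y8) and y8 = False: y9 = True.

True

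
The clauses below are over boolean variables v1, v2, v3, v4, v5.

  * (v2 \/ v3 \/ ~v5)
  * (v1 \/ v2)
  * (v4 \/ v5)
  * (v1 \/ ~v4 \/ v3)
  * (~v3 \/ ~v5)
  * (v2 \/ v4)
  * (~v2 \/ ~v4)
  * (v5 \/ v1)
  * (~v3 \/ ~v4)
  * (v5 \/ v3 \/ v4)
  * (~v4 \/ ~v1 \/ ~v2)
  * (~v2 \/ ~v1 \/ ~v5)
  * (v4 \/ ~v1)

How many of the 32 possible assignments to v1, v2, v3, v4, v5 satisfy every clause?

Satisfying assignments:
  v1=F v2=T v3=F v4=F v5=T
  v1=T v2=F v3=F v4=T v5=F
Count: 2.

2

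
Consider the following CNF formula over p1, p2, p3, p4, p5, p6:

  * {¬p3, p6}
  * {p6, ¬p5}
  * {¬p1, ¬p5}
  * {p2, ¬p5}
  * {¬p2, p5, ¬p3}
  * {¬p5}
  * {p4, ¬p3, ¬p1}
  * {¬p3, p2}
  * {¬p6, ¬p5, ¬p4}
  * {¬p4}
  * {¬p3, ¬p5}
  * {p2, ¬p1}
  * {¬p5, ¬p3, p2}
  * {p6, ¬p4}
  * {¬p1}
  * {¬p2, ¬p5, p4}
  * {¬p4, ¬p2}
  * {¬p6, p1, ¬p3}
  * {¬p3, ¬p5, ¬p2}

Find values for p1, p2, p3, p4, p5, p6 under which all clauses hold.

p1=0  p2=1  p3=0  p4=0  p5=0  p6=0

Unit propagation: (¬p5) forces p5 = False.
The clause (¬p4) is unit: p4 must be False.
(¬p1) is a unit clause, so p1 = False.
p3 occurs only negated in the remaining clauses — set p3 = False.
p2, p6 are now unconstrained; take p2 = True, p6 = False.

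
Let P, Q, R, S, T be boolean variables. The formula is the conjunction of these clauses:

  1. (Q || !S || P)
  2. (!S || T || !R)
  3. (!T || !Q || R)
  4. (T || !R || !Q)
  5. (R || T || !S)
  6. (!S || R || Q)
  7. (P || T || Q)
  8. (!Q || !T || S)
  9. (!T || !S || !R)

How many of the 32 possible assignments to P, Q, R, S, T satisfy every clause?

8

The models are:
  P=0 Q=0 R=0 S=0 T=1
  P=0 Q=0 R=1 S=0 T=1
  P=0 Q=1 R=0 S=0 T=0
  P=1 Q=0 R=0 S=0 T=0
  P=1 Q=0 R=0 S=0 T=1
  P=1 Q=0 R=1 S=0 T=0
  P=1 Q=0 R=1 S=0 T=1
  P=1 Q=1 R=0 S=0 T=0
That's 8 in total.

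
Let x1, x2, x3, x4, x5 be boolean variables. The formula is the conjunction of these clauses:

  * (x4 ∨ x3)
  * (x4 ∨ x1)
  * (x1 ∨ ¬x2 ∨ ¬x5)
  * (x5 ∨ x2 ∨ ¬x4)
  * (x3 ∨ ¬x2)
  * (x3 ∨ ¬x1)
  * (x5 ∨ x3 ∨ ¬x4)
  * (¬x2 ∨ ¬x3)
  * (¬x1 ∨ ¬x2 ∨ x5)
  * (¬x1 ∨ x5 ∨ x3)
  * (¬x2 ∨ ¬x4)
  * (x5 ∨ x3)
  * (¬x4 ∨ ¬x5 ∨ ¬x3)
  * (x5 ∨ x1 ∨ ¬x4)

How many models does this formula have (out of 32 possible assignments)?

3

Satisfying assignments:
  x1=0 x2=0 x3=0 x4=1 x5=1
  x1=1 x2=0 x3=1 x4=0 x5=0
  x1=1 x2=0 x3=1 x4=0 x5=1
Count: 3.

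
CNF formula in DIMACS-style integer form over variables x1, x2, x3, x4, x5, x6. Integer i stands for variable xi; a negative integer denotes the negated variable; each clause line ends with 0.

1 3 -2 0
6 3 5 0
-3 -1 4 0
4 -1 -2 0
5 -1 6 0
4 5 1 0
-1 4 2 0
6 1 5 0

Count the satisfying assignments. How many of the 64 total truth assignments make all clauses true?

27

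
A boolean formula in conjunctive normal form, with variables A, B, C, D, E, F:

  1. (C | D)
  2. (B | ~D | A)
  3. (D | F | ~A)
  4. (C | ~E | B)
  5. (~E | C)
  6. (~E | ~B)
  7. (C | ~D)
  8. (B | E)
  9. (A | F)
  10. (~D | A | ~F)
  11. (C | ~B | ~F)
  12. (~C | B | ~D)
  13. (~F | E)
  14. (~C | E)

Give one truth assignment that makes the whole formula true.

A = 0, B = 0, C = 1, D = 0, E = 1, F = 1

Check each clause:
  1. (C | D) — C is true.
  2. (~D | B | A) — ~D is true.
  3. (D | ~A | F) — F is true.
  4. (~E | C | B) — C is true.
  5. (C | ~E) — C is true.
  6. (~B | ~E) — ~B is true.
  7. (C | ~D) — C is true.
  8. (B | E) — E is true.
  9. (A | F) — F is true.
  10. (~D | ~F | A) — ~D is true.
  11. (~B | ~F | C) — C is true.
  12. (~C | B | ~D) — ~D is true.
  13. (~F | E) — E is true.
  14. (~C | E) — E is true.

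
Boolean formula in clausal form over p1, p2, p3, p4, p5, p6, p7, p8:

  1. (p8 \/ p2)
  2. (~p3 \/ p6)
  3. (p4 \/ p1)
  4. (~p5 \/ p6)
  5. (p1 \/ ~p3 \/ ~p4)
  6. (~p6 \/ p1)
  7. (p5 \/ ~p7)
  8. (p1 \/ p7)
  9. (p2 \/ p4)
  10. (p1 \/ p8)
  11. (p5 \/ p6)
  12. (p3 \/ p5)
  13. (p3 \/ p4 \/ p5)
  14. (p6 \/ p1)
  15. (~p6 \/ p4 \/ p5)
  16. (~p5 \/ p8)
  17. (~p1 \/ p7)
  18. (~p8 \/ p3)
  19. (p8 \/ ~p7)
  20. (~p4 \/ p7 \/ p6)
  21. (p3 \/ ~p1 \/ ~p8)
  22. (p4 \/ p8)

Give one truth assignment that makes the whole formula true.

p1 = T, p2 = F, p3 = T, p4 = T, p5 = T, p6 = T, p7 = T, p8 = T

Branch on p1: take p1 = True.
  then p7 is forced to True.
  then p5 is forced to True.
  then p6 is forced to True.
  then p8 is forced to True.
  then p3 is forced to True.
Branch on p2: take p2 = False.
  then p4 is forced to True.
Every clause has at least one true literal under this assignment.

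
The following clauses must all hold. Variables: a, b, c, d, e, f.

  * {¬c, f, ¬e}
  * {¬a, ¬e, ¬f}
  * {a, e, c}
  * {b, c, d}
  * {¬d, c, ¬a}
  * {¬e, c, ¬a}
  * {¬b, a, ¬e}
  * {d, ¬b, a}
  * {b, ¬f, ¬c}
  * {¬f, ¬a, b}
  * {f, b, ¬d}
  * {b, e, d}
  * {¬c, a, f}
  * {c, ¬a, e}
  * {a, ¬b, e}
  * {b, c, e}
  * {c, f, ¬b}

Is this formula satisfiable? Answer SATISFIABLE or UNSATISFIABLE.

Set a = False and propagate.
The remaining clauses are satisfied by b = False, c = False, d = True, e = True, f = True.
So a=F, b=F, c=F, d=T, e=T, f=T is a satisfying assignment.

SATISFIABLE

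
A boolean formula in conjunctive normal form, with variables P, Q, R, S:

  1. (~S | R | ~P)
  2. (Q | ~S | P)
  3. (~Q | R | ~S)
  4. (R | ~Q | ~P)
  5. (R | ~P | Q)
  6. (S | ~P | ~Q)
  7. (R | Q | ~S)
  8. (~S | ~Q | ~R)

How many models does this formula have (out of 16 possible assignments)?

6

The models are:
  P=0 Q=0 R=0 S=0
  P=0 Q=0 R=1 S=0
  P=0 Q=1 R=0 S=0
  P=0 Q=1 R=1 S=0
  P=1 Q=0 R=1 S=0
  P=1 Q=0 R=1 S=1
Count: 6.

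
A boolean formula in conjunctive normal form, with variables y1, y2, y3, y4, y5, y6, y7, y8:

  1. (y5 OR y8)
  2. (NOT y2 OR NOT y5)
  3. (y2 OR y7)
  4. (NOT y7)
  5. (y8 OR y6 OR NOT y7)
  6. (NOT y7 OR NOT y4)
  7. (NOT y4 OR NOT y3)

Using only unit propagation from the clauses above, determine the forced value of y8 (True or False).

(NOT y7) stands alone — y7 = False.
From (y2 OR y7) and y7 = False: y2 = True.
From (NOT y2 OR NOT y5) and y2 = True: y5 = False.
(y5 OR y8): since y5 = False, the clause reduces to (y8). y8 = True.

True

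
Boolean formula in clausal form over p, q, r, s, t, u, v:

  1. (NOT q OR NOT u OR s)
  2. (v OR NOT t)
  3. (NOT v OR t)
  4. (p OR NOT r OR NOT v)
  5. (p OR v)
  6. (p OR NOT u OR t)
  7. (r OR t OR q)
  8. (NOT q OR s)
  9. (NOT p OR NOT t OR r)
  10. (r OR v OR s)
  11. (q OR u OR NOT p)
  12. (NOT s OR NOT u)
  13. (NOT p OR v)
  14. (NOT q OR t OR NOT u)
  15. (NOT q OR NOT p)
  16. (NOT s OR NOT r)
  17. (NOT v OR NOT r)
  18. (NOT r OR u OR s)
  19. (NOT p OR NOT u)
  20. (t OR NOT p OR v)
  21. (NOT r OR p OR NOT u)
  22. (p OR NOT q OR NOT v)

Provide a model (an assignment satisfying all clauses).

p = False  q = False  r = False  s = False  t = True  u = True  v = True

Check each clause:
  1. (NOT u OR s OR NOT q) — NOT q is true.
  2. (NOT t OR v) — v is true.
  3. (NOT v OR t) — t is true.
  4. (NOT v OR NOT r OR p) — NOT r is true.
  5. (v OR p) — v is true.
  6. (t OR p OR NOT u) — t is true.
  7. (t OR r OR q) — t is true.
  8. (NOT q OR s) — NOT q is true.
  9. (NOT p OR NOT t OR r) — NOT p is true.
  10. (s OR v OR r) — v is true.
  11. (NOT p OR u OR q) — u is true.
  12. (NOT s OR NOT u) — NOT s is true.
  13. (NOT p OR v) — NOT p is true.
  14. (t OR NOT u OR NOT q) — t is true.
  15. (NOT p OR NOT q) — NOT q is true.
  16. (NOT r OR NOT s) — NOT s is true.
  17. (NOT r OR NOT v) — NOT r is true.
  18. (u OR s OR NOT r) — NOT r is true.
  19. (NOT p OR NOT u) — NOT p is true.
  20. (t OR v OR NOT p) — t is true.
  21. (NOT r OR NOT u OR p) — NOT r is true.
  22. (NOT q OR NOT v OR p) — NOT q is true.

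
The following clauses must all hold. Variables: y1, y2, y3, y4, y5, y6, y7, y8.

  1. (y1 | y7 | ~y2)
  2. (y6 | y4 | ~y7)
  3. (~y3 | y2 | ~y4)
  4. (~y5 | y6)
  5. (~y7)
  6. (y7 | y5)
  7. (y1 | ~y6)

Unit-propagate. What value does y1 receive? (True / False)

True

(~y7) is a unit clause: y7 = False.
(y5 | y7) with y7 = False leaves only y5, so y5 = True.
(y6 | ~y5): since y5 = True, the clause reduces to (y6). y6 = True.
From (y1 | ~y6) and y6 = True: y1 = True.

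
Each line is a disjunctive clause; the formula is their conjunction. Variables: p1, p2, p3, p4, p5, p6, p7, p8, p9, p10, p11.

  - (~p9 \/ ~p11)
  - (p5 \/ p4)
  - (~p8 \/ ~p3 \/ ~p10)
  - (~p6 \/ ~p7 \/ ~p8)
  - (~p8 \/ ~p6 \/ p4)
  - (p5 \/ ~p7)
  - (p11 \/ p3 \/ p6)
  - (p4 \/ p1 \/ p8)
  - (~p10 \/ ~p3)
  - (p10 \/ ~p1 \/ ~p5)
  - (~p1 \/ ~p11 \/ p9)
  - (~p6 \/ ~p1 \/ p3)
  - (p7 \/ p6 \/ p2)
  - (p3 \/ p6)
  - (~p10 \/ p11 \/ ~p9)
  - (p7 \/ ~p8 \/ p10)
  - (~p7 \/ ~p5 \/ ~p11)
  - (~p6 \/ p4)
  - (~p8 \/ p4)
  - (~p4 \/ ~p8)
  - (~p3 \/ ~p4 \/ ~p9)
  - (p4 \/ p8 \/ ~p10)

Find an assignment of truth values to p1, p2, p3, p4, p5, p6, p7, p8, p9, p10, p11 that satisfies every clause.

Pure literal: p2 appears only positively; assign p2 = True.
Try p1 = True.
Set p3 = True and propagate.
  then p10 is forced to False.
  then p5 is forced to False.
  then p4 is forced to True.
  then p7 is forced to False.
  then p8 is forced to False.
  then p9 is forced to False.
  then p11 is forced to False.
p6 is now unconstrained; take p6 = True.

p1=1  p2=1  p3=1  p4=1  p5=0  p6=1  p7=0  p8=0  p9=0  p10=0  p11=0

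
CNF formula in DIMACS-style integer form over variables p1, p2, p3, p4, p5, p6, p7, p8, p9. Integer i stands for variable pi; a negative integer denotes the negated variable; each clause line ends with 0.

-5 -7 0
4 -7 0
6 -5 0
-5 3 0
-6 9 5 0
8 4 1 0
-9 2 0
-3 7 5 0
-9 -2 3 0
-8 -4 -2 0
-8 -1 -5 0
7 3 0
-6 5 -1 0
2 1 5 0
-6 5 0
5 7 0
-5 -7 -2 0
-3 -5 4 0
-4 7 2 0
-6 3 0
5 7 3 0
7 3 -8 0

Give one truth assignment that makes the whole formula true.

Set p1 = True and propagate.
Set p2 = False and propagate.
  then p9 is forced to False.
Set p3 = True and propagate.
For the remaining variables, p4 = True, p5 = False, p6 = False, p7 = True, p8 = False works.

p1 = T, p2 = F, p3 = T, p4 = T, p5 = F, p6 = F, p7 = T, p8 = F, p9 = F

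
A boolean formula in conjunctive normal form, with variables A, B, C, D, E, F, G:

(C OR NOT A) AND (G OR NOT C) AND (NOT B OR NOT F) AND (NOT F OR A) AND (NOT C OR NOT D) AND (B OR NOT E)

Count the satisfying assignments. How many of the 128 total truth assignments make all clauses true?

19

Split on C, then A.
  C=1, A=1: remaining (B,D,E,F,G) ∈ {(0,0,0,0,1); (0,0,0,1,1); (1,0,0,0,1); (1,0,1,0,1)} — 4.
  C=1, A=0: remaining (B,D,E,F,G) ∈ {(0,0,0,0,1); (1,0,0,0,1); (1,0,1,0,1)} — 3.
  C=0, A=1: a clause becomes empty — 0.
  C=0, A=0: D, G free; 3 ways for (B,E,F) × 2^2 = 12.
Total: 4 + 3 + 0 + 12 = 19.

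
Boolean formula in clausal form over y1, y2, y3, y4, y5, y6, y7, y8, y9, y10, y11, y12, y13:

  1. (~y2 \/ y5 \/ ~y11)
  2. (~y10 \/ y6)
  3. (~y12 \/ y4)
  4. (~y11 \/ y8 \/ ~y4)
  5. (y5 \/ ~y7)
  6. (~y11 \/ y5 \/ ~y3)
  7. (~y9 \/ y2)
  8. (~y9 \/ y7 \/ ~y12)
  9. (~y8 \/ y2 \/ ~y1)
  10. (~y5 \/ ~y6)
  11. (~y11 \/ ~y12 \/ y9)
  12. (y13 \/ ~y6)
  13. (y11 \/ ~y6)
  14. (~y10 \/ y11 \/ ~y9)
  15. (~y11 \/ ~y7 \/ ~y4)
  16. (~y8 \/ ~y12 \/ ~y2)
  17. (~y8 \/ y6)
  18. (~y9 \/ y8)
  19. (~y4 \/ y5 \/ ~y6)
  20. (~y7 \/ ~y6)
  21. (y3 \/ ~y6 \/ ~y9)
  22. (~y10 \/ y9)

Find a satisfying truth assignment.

y1 = False, y2 = False, y3 = True, y4 = True, y5 = False, y6 = False, y7 = False, y8 = False, y9 = False, y10 = False, y11 = False, y12 = True, y13 = False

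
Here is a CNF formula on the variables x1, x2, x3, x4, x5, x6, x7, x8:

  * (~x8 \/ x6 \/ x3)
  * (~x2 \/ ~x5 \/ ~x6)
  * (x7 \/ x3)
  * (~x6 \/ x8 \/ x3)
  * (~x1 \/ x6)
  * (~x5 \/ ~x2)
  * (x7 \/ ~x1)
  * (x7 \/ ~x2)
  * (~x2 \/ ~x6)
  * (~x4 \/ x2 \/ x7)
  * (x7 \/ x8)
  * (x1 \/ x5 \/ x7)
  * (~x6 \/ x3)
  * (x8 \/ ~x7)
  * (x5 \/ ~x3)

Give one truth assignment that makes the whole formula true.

x1=0, x2=0, x3=1, x4=0, x5=1, x6=1, x7=0, x8=1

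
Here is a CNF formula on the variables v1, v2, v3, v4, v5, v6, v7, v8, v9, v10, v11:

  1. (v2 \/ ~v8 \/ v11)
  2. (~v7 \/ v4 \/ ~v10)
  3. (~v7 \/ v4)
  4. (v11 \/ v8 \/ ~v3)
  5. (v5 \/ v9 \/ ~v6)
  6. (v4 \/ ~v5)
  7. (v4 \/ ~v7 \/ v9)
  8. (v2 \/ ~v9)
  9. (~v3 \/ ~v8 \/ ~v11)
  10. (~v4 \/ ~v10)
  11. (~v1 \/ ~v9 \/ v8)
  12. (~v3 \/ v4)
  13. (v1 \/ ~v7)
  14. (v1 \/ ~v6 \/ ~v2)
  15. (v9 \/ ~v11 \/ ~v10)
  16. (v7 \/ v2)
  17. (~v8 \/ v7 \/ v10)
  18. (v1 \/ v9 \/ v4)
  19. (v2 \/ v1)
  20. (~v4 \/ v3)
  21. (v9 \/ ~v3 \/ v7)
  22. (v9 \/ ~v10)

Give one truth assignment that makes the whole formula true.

v1 = True, v2 = False, v3 = True, v4 = True, v5 = False, v6 = False, v7 = True, v8 = False, v9 = False, v10 = False, v11 = True

Check each clause:
  1. (~v8 \/ v2 \/ v11) — ~v8 is true.
  2. (~v7 \/ v4 \/ ~v10) — v4 is true.
  3. (~v7 \/ v4) — v4 is true.
  4. (v11 \/ v8 \/ ~v3) — v11 is true.
  5. (v9 \/ v5 \/ ~v6) — ~v6 is true.
  6. (v4 \/ ~v5) — ~v5 is true.
  7. (v9 \/ ~v7 \/ v4) — v4 is true.
  8. (v2 \/ ~v9) — ~v9 is true.
  9. (~v3 \/ ~v11 \/ ~v8) — ~v8 is true.
  10. (~v10 \/ ~v4) — ~v10 is true.
  11. (~v9 \/ ~v1 \/ v8) — ~v9 is true.
  12. (~v3 \/ v4) — v4 is true.
  13. (v1 \/ ~v7) — v1 is true.
  14. (~v2 \/ v1 \/ ~v6) — v1 is true.
  15. (~v10 \/ v9 \/ ~v11) — ~v10 is true.
  16. (v7 \/ v2) — v7 is true.
  17. (~v8 \/ v10 \/ v7) — ~v8 is true.
  18. (v4 \/ v1 \/ v9) — v4 is true.
  19. (v1 \/ v2) — v1 is true.
  20. (~v4 \/ v3) — v3 is true.
  21. (~v3 \/ v9 \/ v7) — v7 is true.
  22. (v9 \/ ~v10) — ~v10 is true.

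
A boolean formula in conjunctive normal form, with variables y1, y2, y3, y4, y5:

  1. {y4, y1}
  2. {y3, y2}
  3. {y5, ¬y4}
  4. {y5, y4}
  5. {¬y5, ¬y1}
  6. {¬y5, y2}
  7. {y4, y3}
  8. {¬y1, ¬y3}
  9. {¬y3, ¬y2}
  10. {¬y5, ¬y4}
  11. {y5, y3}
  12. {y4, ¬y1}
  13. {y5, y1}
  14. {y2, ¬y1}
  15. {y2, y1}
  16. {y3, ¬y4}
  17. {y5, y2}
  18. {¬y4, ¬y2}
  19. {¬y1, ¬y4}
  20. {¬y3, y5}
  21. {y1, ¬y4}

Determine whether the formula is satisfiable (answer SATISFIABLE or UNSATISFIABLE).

y4 = True:
  propagation gives y5=True; an empty clause results — contradiction.
y4 = False:
  propagation gives y1=True; an empty clause results — contradiction.
Every branch closes, so no satisfying assignment exists.

UNSATISFIABLE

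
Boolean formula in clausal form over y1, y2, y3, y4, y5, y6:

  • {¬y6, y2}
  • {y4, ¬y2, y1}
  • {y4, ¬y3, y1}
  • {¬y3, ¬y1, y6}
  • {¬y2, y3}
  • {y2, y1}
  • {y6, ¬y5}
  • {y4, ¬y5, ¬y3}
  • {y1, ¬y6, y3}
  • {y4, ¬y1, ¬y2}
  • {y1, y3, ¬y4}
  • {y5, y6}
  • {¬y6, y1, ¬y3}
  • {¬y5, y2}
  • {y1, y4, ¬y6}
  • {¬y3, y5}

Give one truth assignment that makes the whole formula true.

y1=True  y2=True  y3=True  y4=True  y5=True  y6=True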